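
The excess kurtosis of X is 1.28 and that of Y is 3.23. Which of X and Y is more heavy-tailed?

Higher excess kurtosis ⇒ heavier tails relative to the normal distribution.
1.28 vs 3.23: the larger is 3.23, so Y has heavier tails.

Y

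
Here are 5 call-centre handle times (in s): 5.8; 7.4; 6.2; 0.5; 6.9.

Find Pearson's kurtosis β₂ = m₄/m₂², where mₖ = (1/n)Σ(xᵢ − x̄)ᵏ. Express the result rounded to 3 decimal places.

3.015

x̄ = 5.3600
Σ(xᵢ − x̄)² = 31.0520 ⇒ m₂ = 6.21040
Σ(xᵢ − x̄)⁴ = 581.3643 ⇒ m₄ = 116.27285
m₂² = 38.56907
β₂ = m₄/m₂² = 116.27285 / 38.56907 ≈ 3.015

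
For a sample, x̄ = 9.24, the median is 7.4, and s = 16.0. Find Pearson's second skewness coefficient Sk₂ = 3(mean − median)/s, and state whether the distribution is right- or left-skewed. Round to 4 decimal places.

0.3450, right-skewed

Sk₂ = 3(9.24 − 7.4) / 16.0 = 3 × 1.8400 / 16.0
    = 5.5200 / 16.0 ≈ 0.3450
Sk₂ > 0 ⇒ mean > median ⇒ right-skewed (positive skew).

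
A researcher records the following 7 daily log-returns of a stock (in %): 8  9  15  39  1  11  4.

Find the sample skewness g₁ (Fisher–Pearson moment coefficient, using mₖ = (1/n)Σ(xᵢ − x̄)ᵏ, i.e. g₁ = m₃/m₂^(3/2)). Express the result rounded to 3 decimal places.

1.501

x̄ = (8 + 9 + 15 + 39 + 1 + 11 + 4) / 7 = 12.4286
deviations (xᵢ − x̄): -4.4286, -3.4286, 2.5714, 26.5714, -11.4286, -1.4286, -8.4286
Σ(xᵢ − x̄)² = 947.7143 ⇒ m₂ = 947.7143/7 = 135.38776
Σ(xᵢ − x̄)³ = 16555.9592 ⇒ m₃ = 16555.9592/7 = 2365.13703
m₂^(3/2) = 135.38776^(1.5) = 1575.32107
g₁ = m₃ / m₂^(3/2) = 2365.13703 / 1575.32107 ≈ 1.501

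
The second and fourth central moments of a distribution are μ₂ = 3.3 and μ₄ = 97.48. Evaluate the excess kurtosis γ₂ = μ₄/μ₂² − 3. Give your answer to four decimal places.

5.9513

μ₂² = 3.3² = 10.89000
μ₄/μ₂² = 97.48 / 10.89000 = 8.95133
γ₂ = 8.95133 − 3 ≈ 5.9513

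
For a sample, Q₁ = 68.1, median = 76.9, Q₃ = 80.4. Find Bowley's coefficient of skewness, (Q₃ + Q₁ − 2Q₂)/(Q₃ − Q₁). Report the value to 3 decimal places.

-0.431

numerator: Q₃ + Q₁ − 2Q₂ = 80.4 + 68.1 − 2×76.9 = -5.3000
denominator: Q₃ − Q₁ = 80.4 − 68.1 = 12.3000
Bowley skewness = -5.3000 / 12.3000 ≈ -0.431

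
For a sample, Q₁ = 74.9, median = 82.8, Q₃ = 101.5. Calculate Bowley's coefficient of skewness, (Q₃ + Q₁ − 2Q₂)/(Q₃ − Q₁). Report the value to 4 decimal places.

numerator: Q₃ + Q₁ − 2Q₂ = 101.5 + 74.9 − 2×82.8 = 10.8000
denominator: Q₃ − Q₁ = 101.5 − 74.9 = 26.6000
Bowley skewness = 10.8000 / 26.6000 ≈ 0.4060

0.4060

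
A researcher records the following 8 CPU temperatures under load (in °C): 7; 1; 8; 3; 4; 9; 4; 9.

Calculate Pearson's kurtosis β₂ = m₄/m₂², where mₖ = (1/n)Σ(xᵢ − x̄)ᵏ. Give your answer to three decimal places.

x̄ = 5.6250
Σ(xᵢ − x̄)² = 63.8750 ⇒ m₂ = 7.98438
Σ(xᵢ − x̄)⁴ = 813.8691 ⇒ m₄ = 101.73364
m₂² = 63.75024
β₂ = m₄/m₂² = 101.73364 / 63.75024 ≈ 1.596

1.596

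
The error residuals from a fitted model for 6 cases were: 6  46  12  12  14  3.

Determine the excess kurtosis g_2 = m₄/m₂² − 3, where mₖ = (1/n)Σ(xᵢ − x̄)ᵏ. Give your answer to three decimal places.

0.721

x̄ = 15.5000
Σ(xᵢ − x̄)² = 1203.5000 ⇒ m₂ = 200.58333
Σ(xᵢ − x̄)⁴ = 898229.3750 ⇒ m₄ = 149704.89583
m₂² = 40233.67361
g_2 = m₄/m₂² − 3 = 3.72089 − 3 ≈ 0.721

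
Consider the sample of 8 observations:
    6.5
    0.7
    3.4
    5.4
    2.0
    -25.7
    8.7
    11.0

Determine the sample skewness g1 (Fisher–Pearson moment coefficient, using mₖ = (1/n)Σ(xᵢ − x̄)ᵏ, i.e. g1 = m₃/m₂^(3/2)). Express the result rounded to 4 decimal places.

x̄ = (6.5 + 0.7 + 3.4 + 5.4 + 2.0 - 25.7 + 8.7 + 11.0) / 8 = 1.5000
deviations (xᵢ − x̄): 5.0000, -0.8000, 1.9000, 3.9000, 0.5000, -27.2000, 7.2000, 9.5000
Σ(xᵢ − x̄)² = 926.6400 ⇒ m₂ = 926.6400/8 = 115.83000
Σ(xᵢ − x̄)³ = -18702.2340 ⇒ m₃ = -18702.2340/8 = -2337.77925
m₂^(3/2) = 115.83000^(1.5) = 1246.61281
g1 = m₃ / m₂^(3/2) = -2337.77925 / 1246.61281 ≈ -1.8753

-1.8753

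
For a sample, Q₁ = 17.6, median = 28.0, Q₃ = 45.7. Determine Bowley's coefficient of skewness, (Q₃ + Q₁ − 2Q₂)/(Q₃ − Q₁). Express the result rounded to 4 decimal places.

numerator: Q₃ + Q₁ − 2Q₂ = 45.7 + 17.6 − 2×28.0 = 7.3000
denominator: Q₃ − Q₁ = 45.7 − 17.6 = 28.1000
Bowley skewness = 7.3000 / 28.1000 ≈ 0.2598

0.2598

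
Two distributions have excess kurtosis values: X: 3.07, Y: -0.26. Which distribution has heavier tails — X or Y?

X

Higher excess kurtosis ⇒ heavier tails relative to the normal distribution.
3.07 vs -0.26: the larger is 3.07, so X has heavier tails. (X is leptokurtic — heavier-than-normal tails; the other is platykurtic.)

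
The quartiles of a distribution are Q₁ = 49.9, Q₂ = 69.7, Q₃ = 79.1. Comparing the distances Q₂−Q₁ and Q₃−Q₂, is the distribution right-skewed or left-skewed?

left-skewed

Q₂ − Q₁ = 19.8;  Q₃ − Q₂ = 9.4
Q₂ − Q₁ > Q₃ − Q₂ ⇒ the lower half is more spread out ⇒ left-skewed.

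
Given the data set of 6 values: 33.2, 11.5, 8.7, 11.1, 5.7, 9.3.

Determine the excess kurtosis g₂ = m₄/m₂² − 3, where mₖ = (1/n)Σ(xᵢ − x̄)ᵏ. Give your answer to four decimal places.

0.9123

x̄ = 13.2500
Σ(xᵢ − x̄)² = 498.9950 ⇒ m₂ = 83.16583
Σ(xᵢ − x̄)⁴ = 162358.0529 ⇒ m₄ = 27059.67549
m₂² = 6916.55583
g₂ = m₄/m₂² − 3 = 3.91230 − 3 ≈ 0.9123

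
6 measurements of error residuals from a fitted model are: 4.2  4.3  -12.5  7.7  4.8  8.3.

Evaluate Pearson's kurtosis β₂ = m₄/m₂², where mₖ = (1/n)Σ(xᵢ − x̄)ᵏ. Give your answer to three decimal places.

x̄ = 2.8000
Σ(xᵢ − x̄)² = 296.5600 ⇒ m₂ = 49.42667
Σ(xᵢ − x̄)⁴ = 56314.5748 ⇒ m₄ = 9385.76247
m₂² = 2442.99538
β₂ = m₄/m₂² = 9385.76247 / 2442.99538 ≈ 3.842

3.842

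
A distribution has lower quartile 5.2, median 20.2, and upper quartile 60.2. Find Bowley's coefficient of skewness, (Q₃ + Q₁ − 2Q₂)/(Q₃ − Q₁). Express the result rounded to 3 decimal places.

0.455

numerator: Q₃ + Q₁ − 2Q₂ = 60.2 + 5.2 − 2×20.2 = 25.0000
denominator: Q₃ − Q₁ = 60.2 − 5.2 = 55.0000
Bowley skewness = 25.0000 / 55.0000 ≈ 0.455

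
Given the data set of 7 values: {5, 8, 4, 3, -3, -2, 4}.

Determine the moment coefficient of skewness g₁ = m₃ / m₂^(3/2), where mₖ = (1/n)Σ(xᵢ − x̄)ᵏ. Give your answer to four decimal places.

x̄ = (5 + 8 + 4 + 3 - 3 - 2 + 4) / 7 = 2.7143
deviations (xᵢ − x̄): 2.2857, 5.2857, 1.2857, 0.2857, -5.7143, -4.7143, 1.2857
Σ(xᵢ − x̄)² = 91.4286 ⇒ m₂ = 91.4286/7 = 13.06122
Σ(xᵢ − x̄)³ = -127.4694 ⇒ m₃ = -127.4694/7 = -18.20991
m₂^(3/2) = 13.06122^(1.5) = 47.20368
g₁ = m₃ / m₂^(3/2) = -18.20991 / 47.20368 ≈ -0.3858

-0.3858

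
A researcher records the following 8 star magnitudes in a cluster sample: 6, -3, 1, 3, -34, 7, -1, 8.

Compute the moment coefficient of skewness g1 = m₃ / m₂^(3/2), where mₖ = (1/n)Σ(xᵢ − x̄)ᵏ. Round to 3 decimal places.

-1.913

x̄ = (6 - 3 + 1 + 3 - 34 + 7 - 1 + 8) / 8 = -1.6250
deviations (xᵢ − x̄): 7.6250, -1.3750, 2.6250, 4.6250, -32.3750, 8.6250, 0.6250, 9.6250
Σ(xᵢ − x̄)² = 1303.8750 ⇒ m₂ = 1303.8750/8 = 162.98438
Σ(xᵢ − x̄)³ = -31842.2813 ⇒ m₃ = -31842.2813/8 = -3980.28516
m₂^(3/2) = 162.98438^(1.5) = 2080.74547
g1 = m₃ / m₂^(3/2) = -3980.28516 / 2080.74547 ≈ -1.913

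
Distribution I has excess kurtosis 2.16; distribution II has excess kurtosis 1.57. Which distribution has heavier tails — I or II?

I

Higher excess kurtosis ⇒ heavier tails relative to the normal distribution.
2.16 vs 1.57: the larger is 2.16, so I has heavier tails.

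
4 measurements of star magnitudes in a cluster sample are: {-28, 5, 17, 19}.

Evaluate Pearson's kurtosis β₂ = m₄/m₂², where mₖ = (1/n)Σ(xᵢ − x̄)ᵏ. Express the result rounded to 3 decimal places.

x̄ = 3.2500
Σ(xᵢ − x̄)² = 1416.7500 ⇒ m₂ = 354.18750
Σ(xᵢ − x̄)⁴ = 1050963.3281 ⇒ m₄ = 262740.83203
m₂² = 125448.78516
β₂ = m₄/m₂² = 262740.83203 / 125448.78516 ≈ 2.094

2.094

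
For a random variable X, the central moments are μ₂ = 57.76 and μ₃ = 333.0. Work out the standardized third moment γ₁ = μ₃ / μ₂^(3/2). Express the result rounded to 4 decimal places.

σ = √μ₂ = √57.76 = 7.60000
σ³ = μ₂^(3/2) = 438.97600
γ₁ = μ₃/σ³ = 333.0 / 438.97600 ≈ 0.7586

0.7586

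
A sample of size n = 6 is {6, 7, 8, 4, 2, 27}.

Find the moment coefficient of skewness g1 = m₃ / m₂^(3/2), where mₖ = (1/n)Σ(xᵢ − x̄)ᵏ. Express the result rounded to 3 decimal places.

x̄ = (6 + 7 + 8 + 4 + 2 + 27) / 6 = 9.0000
deviations (xᵢ − x̄): -3.0000, -2.0000, -1.0000, -5.0000, -7.0000, 18.0000
Σ(xᵢ − x̄)² = 412.0000 ⇒ m₂ = 412.0000/6 = 68.66667
Σ(xᵢ − x̄)³ = 5328.0000 ⇒ m₃ = 5328.0000/6 = 888.00000
m₂^(3/2) = 68.66667^(1.5) = 569.00875
g1 = m₃ / m₂^(3/2) = 888.00000 / 569.00875 ≈ 1.561

1.561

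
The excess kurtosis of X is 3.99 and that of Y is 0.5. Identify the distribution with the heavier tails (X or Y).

Higher excess kurtosis ⇒ heavier tails relative to the normal distribution.
3.99 vs 0.5: the larger is 3.99, so X has heavier tails.

X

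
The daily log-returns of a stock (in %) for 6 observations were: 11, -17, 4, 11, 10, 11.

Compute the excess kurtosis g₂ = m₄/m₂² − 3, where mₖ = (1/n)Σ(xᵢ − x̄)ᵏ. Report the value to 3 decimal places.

x̄ = 5.0000
Σ(xᵢ − x̄)² = 618.0000 ⇒ m₂ = 103.00000
Σ(xᵢ − x̄)⁴ = 238770.0000 ⇒ m₄ = 39795.00000
m₂² = 10609.00000
g₂ = m₄/m₂² − 3 = 3.75106 − 3 ≈ 0.751

0.751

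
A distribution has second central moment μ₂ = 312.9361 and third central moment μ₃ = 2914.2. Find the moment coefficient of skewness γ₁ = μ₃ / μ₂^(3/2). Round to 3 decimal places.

σ = √μ₂ = √312.9361 = 17.69000
σ³ = μ₂^(3/2) = 5535.83961
γ₁ = μ₃/σ³ = 2914.2 / 5535.83961 ≈ 0.526

0.526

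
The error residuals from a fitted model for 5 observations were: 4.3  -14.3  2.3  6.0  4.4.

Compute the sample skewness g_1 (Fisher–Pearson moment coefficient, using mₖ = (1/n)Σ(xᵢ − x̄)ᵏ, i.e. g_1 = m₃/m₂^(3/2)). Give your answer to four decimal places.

x̄ = (4.3 - 14.3 + 2.3 + 6.0 + 4.4) / 5 = 0.5400
deviations (xᵢ − x̄): 3.7600, -14.8400, 1.7600, 5.4600, 3.8600
Σ(xᵢ − x̄)² = 282.1720 ⇒ m₂ = 282.1720/5 = 56.43440
Σ(xᵢ − x̄)³ = -2989.2550 ⇒ m₃ = -2989.2550/5 = -597.85099
m₂^(3/2) = 56.43440^(1.5) = 423.95120
g_1 = m₃ / m₂^(3/2) = -597.85099 / 423.95120 ≈ -1.4102

-1.4102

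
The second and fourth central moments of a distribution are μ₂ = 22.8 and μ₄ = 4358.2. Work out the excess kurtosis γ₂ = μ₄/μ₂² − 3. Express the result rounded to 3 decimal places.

5.384

μ₂² = 22.8² = 519.84000
μ₄/μ₂² = 4358.2 / 519.84000 = 8.38373
γ₂ = 8.38373 − 3 ≈ 5.384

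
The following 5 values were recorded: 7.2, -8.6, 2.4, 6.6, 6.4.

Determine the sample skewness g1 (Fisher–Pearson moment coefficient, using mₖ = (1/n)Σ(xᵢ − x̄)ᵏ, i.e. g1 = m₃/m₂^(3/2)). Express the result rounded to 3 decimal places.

-1.231

x̄ = (7.2 - 8.6 + 2.4 + 6.6 + 6.4) / 5 = 2.8000
deviations (xᵢ − x̄): 4.4000, -11.4000, -0.4000, 3.8000, 3.6000
Σ(xᵢ − x̄)² = 176.8800 ⇒ m₂ = 176.8800/5 = 35.37600
Σ(xᵢ − x̄)³ = -1294.8960 ⇒ m₃ = -1294.8960/5 = -258.97920
m₂^(3/2) = 35.37600^(1.5) = 210.40841
g1 = m₃ / m₂^(3/2) = -258.97920 / 210.40841 ≈ -1.231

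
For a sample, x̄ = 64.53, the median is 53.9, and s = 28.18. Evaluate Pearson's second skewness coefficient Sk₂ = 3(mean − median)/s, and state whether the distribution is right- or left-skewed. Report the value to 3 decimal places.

1.132, right-skewed

Sk₂ = 3(64.53 − 53.9) / 28.18 = 3 × 10.6300 / 28.18
    = 31.8900 / 28.18 ≈ 1.132
Sk₂ > 0 ⇒ mean > median ⇒ right-skewed (positive skew).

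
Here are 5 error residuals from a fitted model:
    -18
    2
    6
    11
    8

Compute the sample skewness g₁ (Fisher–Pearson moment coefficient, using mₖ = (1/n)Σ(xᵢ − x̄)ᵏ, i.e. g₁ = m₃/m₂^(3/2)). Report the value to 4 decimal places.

x̄ = (-18 + 2 + 6 + 11 + 8) / 5 = 1.8000
deviations (xᵢ − x̄): -19.8000, 0.2000, 4.2000, 9.2000, 6.2000
Σ(xᵢ − x̄)² = 532.8000 ⇒ m₂ = 532.8000/5 = 106.56000
Σ(xᵢ − x̄)³ = -6671.2800 ⇒ m₃ = -6671.2800/5 = -1334.25600
m₂^(3/2) = 106.56000^(1.5) = 1099.99654
g₁ = m₃ / m₂^(3/2) = -1334.25600 / 1099.99654 ≈ -1.2130

-1.2130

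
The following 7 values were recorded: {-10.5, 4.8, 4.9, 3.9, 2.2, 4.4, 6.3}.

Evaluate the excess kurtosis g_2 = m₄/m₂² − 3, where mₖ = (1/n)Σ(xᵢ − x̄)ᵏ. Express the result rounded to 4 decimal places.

1.7501

x̄ = 2.2857
Σ(xᵢ − x̄)² = 199.8286 ⇒ m₂ = 28.54694
Σ(xᵢ − x̄)⁴ = 27097.0325 ⇒ m₄ = 3871.00464
m₂² = 814.92771
g_2 = m₄/m₂² − 3 = 4.75012 − 3 ≈ 1.7501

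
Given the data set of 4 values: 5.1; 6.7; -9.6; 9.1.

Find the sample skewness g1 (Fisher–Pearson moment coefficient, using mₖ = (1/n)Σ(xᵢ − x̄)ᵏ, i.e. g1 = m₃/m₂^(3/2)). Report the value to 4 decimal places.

-1.0233

x̄ = (5.1 + 6.7 - 9.6 + 9.1) / 4 = 2.8250
deviations (xᵢ − x̄): 2.2750, 3.8750, -12.4250, 6.2750
Σ(xᵢ − x̄)² = 213.9475 ⇒ m₂ = 213.9475/4 = 53.48688
Σ(xᵢ − x̄)³ = -1601.1371 ⇒ m₃ = -1601.1371/4 = -400.28428
m₂^(3/2) = 53.48688^(1.5) = 391.17477
g1 = m₃ / m₂^(3/2) = -400.28428 / 391.17477 ≈ -1.0233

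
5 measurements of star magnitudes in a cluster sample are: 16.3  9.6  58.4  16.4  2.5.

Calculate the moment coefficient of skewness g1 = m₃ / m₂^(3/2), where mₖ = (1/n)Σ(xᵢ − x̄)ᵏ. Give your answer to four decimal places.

x̄ = (16.3 + 9.6 + 58.4 + 16.4 + 2.5) / 5 = 20.6400
deviations (xᵢ − x̄): -4.3400, -11.0400, 37.7600, -4.2400, -18.1400
Σ(xᵢ − x̄)² = 1913.5720 ⇒ m₂ = 1913.5720/5 = 382.71440
Σ(xᵢ − x̄)³ = 46366.1870 ⇒ m₃ = 46366.1870/5 = 9273.23741
m₂^(3/2) = 382.71440^(1.5) = 7487.07537
g1 = m₃ / m₂^(3/2) = 9273.23741 / 7487.07537 ≈ 1.2386

1.2386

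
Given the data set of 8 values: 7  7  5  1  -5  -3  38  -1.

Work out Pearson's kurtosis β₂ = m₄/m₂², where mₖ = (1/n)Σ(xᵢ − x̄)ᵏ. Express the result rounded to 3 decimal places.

4.985

x̄ = 6.1250
Σ(xᵢ − x̄)² = 1302.8750 ⇒ m₂ = 162.85938
Σ(xᵢ − x̄)⁴ = 1057808.6504 ⇒ m₄ = 132226.08130
m₂² = 26523.17603
β₂ = m₄/m₂² = 132226.08130 / 26523.17603 ≈ 4.985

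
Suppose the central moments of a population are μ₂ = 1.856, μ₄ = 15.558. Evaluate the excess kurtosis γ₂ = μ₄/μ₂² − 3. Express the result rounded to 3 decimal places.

μ₂² = 1.856² = 3.44474
μ₄/μ₂² = 15.558 / 3.44474 = 4.51646
γ₂ = 4.51646 − 3 ≈ 1.516

1.516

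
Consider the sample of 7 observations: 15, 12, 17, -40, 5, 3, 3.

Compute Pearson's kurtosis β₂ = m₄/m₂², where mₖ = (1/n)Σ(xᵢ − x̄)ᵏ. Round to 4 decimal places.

4.4056

x̄ = 2.1429
Σ(xᵢ − x̄)² = 2268.8571 ⇒ m₂ = 324.12245
Σ(xᵢ − x̄)⁴ = 3239806.8280 ⇒ m₄ = 462829.54686
m₂² = 105055.36193
β₂ = m₄/m₂² = 462829.54686 / 105055.36193 ≈ 4.4056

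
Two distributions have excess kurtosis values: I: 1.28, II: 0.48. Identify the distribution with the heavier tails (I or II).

Higher excess kurtosis ⇒ heavier tails relative to the normal distribution.
1.28 vs 0.48: the larger is 1.28, so I has heavier tails.

I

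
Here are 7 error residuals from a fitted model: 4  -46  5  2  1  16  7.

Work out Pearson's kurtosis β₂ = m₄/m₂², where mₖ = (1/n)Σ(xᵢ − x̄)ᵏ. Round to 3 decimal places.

x̄ = -1.5714
Σ(xᵢ − x̄)² = 2449.7143 ⇒ m₂ = 349.95918
Σ(xᵢ − x̄)⁴ = 4000035.3936 ⇒ m₄ = 571433.62766
m₂² = 122471.43024
β₂ = m₄/m₂² = 571433.62766 / 122471.43024 ≈ 4.666

4.666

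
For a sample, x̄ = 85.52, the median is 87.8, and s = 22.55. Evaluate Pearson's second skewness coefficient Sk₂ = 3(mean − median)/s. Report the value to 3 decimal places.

Sk₂ = 3(85.52 − 87.8) / 22.55 = 3 × -2.2800 / 22.55
    = -6.8400 / 22.55 ≈ -0.303

-0.303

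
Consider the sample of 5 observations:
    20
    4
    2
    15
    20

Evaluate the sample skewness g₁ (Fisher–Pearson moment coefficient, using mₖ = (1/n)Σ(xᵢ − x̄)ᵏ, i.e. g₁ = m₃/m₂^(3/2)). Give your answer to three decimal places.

x̄ = (20 + 4 + 2 + 15 + 20) / 5 = 12.2000
deviations (xᵢ − x̄): 7.8000, -8.2000, -10.2000, 2.8000, 7.8000
Σ(xᵢ − x̄)² = 300.8000 ⇒ m₂ = 300.8000/5 = 60.16000
Σ(xᵢ − x̄)³ = -641.5200 ⇒ m₃ = -641.5200/5 = -128.30400
m₂^(3/2) = 60.16000^(1.5) = 466.61827
g₁ = m₃ / m₂^(3/2) = -128.30400 / 466.61827 ≈ -0.275

-0.275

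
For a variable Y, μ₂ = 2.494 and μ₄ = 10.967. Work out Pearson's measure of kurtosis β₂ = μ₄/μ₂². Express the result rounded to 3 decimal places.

1.763

μ₂² = 2.494² = 6.22004
μ₄/μ₂² = 10.967 / 6.22004 = 1.76317
β₂ ≈ 1.763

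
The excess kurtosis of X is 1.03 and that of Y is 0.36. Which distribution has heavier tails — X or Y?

X

Higher excess kurtosis ⇒ heavier tails relative to the normal distribution.
1.03 vs 0.36: the larger is 1.03, so X has heavier tails.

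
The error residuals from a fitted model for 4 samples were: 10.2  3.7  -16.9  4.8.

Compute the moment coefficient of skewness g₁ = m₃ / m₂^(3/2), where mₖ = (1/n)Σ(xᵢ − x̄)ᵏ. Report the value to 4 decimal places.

-0.9521

x̄ = (10.2 + 3.7 - 16.9 + 4.8) / 4 = 0.4500
deviations (xᵢ − x̄): 9.7500, 3.2500, -17.3500, 4.3500
Σ(xᵢ − x̄)² = 425.5700 ⇒ m₂ = 425.5700/4 = 106.39250
Σ(xᵢ − x̄)³ = -4179.2400 ⇒ m₃ = -4179.2400/4 = -1044.81000
m₂^(3/2) = 106.39250^(1.5) = 1097.40395
g₁ = m₃ / m₂^(3/2) = -1044.81000 / 1097.40395 ≈ -0.9521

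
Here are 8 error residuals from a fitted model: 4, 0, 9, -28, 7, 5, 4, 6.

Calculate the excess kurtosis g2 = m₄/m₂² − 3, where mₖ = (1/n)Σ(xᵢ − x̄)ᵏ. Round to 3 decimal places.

x̄ = 0.8750
Σ(xᵢ − x̄)² = 1000.8750 ⇒ m₂ = 125.10938
Σ(xᵢ − x̄)⁴ = 702101.3379 ⇒ m₄ = 87762.66724
m₂² = 15652.35571
g2 = m₄/m₂² − 3 = 5.60699 − 3 ≈ 2.607

2.607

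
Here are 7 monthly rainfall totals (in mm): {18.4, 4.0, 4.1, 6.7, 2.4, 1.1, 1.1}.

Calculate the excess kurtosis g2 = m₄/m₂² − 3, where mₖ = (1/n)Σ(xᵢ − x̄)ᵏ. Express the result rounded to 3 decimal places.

1.230

x̄ = 5.4000
Σ(xᵢ − x̄)² = 220.3200 ⇒ m₂ = 31.47429
Σ(xᵢ − x̄)⁴ = 29335.3140 ⇒ m₄ = 4190.75914
m₂² = 990.63066
g2 = m₄/m₂² − 3 = 4.23040 − 3 ≈ 1.230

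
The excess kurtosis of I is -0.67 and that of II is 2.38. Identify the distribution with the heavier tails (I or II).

II

Higher excess kurtosis ⇒ heavier tails relative to the normal distribution.
-0.67 vs 2.38: the larger is 2.38, so II has heavier tails. (II is leptokurtic — heavier-than-normal tails; the other is platykurtic.)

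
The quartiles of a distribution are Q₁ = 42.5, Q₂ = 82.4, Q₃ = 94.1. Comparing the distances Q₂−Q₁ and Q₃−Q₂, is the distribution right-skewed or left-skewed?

left-skewed

Q₂ − Q₁ = 39.9;  Q₃ − Q₂ = 11.7
Q₂ − Q₁ > Q₃ − Q₂ ⇒ the lower half is more spread out ⇒ left-skewed.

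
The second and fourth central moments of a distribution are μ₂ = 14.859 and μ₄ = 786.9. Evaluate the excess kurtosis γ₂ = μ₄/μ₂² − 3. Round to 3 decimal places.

μ₂² = 14.859² = 220.78988
μ₄/μ₂² = 786.9 / 220.78988 = 3.56402
γ₂ = 3.56402 − 3 ≈ 0.564

0.564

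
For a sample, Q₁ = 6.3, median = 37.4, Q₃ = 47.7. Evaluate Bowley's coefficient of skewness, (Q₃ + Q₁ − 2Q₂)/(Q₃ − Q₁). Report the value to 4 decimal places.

numerator: Q₃ + Q₁ − 2Q₂ = 47.7 + 6.3 − 2×37.4 = -20.8000
denominator: Q₃ − Q₁ = 47.7 − 6.3 = 41.4000
Bowley skewness = -20.8000 / 41.4000 ≈ -0.5024

-0.5024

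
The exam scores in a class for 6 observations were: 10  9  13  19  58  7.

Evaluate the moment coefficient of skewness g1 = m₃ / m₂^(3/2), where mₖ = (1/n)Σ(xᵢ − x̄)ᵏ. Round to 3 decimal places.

x̄ = (10 + 9 + 13 + 19 + 58 + 7) / 6 = 19.3333
deviations (xᵢ − x̄): -9.3333, -10.3333, -6.3333, -0.3333, 38.6667, -12.3333
Σ(xᵢ − x̄)² = 1881.3333 ⇒ m₂ = 1881.3333/6 = 313.55556
Σ(xᵢ − x̄)³ = 53764.4444 ⇒ m₃ = 53764.4444/6 = 8960.74074
m₂^(3/2) = 313.55556^(1.5) = 5552.28499
g1 = m₃ / m₂^(3/2) = 8960.74074 / 5552.28499 ≈ 1.614

1.614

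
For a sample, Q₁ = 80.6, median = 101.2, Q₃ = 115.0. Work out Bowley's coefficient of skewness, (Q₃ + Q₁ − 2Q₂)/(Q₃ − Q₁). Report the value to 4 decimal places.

numerator: Q₃ + Q₁ − 2Q₂ = 115.0 + 80.6 − 2×101.2 = -6.8000
denominator: Q₃ − Q₁ = 115.0 − 80.6 = 34.4000
Bowley skewness = -6.8000 / 34.4000 ≈ -0.1977

-0.1977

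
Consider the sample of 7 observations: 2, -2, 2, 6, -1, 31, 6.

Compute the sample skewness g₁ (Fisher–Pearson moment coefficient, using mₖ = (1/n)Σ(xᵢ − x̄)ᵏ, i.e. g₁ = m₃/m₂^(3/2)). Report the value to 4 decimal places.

x̄ = (2 - 2 + 2 + 6 - 1 + 31 + 6) / 7 = 6.2857
deviations (xᵢ − x̄): -4.2857, -8.2857, -4.2857, -0.2857, -7.2857, 24.7143, -0.2857
Σ(xᵢ − x̄)² = 769.4286 ⇒ m₂ = 769.4286/7 = 109.91837
Σ(xᵢ − x̄)³ = 13982.3265 ⇒ m₃ = 13982.3265/7 = 1997.47522
m₂^(3/2) = 109.91837^(1.5) = 1152.40572
g₁ = m₃ / m₂^(3/2) = 1997.47522 / 1152.40572 ≈ 1.7333

1.7333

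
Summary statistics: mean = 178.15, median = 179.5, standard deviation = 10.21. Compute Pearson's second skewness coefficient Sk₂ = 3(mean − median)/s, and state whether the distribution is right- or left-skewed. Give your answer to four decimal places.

Sk₂ = 3(178.15 − 179.5) / 10.21 = 3 × -1.3500 / 10.21
    = -4.0500 / 10.21 ≈ -0.3967
Sk₂ < 0 ⇒ mean < median ⇒ left-skewed (negative skew).

-0.3967, left-skewed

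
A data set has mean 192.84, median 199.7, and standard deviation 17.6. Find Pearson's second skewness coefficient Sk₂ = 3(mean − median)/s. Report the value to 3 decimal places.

Sk₂ = 3(192.84 − 199.7) / 17.6 = 3 × -6.8600 / 17.6
    = -20.5800 / 17.6 ≈ -1.169

-1.169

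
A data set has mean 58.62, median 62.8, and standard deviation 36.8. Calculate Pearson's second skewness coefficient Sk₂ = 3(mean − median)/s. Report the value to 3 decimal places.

Sk₂ = 3(58.62 − 62.8) / 36.8 = 3 × -4.1800 / 36.8
    = -12.5400 / 36.8 ≈ -0.341

-0.341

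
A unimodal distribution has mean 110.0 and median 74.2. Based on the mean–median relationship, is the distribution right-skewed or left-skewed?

mean − median = 110.0 − 74.2 = 35.8
mean > median ⇒ the longer tail is on the right ⇒ right-skewed (positively skewed).

right-skewed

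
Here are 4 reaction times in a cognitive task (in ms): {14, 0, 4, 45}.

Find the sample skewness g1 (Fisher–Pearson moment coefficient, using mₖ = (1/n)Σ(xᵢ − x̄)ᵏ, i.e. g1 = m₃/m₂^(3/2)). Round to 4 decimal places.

x̄ = (14 + 0 + 4 + 45) / 4 = 15.7500
deviations (xᵢ − x̄): -1.7500, -15.7500, -11.7500, 29.2500
Σ(xᵢ − x̄)² = 1244.7500 ⇒ m₂ = 1244.7500/4 = 311.18750
Σ(xᵢ − x̄)³ = 19490.6250 ⇒ m₃ = 19490.6250/4 = 4872.65625
m₂^(3/2) = 311.18750^(1.5) = 5489.50538
g1 = m₃ / m₂^(3/2) = 4872.65625 / 5489.50538 ≈ 0.8876

0.8876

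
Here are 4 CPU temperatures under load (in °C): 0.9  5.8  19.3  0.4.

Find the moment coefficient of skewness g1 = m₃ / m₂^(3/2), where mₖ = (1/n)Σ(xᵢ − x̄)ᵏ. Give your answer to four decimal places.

x̄ = (0.9 + 5.8 + 19.3 + 0.4) / 4 = 6.6000
deviations (xᵢ − x̄): -5.7000, -0.8000, 12.7000, -6.2000
Σ(xᵢ − x̄)² = 232.8600 ⇒ m₂ = 232.8600/4 = 58.21500
Σ(xᵢ − x̄)³ = 1624.3500 ⇒ m₃ = 1624.3500/4 = 406.08750
m₂^(3/2) = 58.21500^(1.5) = 444.17320
g1 = m₃ / m₂^(3/2) = 406.08750 / 444.17320 ≈ 0.9143

0.9143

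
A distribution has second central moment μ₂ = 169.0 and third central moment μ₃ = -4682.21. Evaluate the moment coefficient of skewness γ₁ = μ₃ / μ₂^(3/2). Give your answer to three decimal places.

σ = √μ₂ = √169.0 = 13.00000
σ³ = μ₂^(3/2) = 2197.00000
γ₁ = μ₃/σ³ = -4682.21 / 2197.00000 ≈ -2.131

-2.131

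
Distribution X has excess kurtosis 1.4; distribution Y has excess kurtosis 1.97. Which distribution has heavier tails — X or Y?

Y

Higher excess kurtosis ⇒ heavier tails relative to the normal distribution.
1.4 vs 1.97: the larger is 1.97, so Y has heavier tails.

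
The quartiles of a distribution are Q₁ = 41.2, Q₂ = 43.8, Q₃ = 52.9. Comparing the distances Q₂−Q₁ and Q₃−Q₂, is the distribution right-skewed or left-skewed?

Q₂ − Q₁ = 2.6;  Q₃ − Q₂ = 9.1
Q₃ − Q₂ > Q₂ − Q₁ ⇒ the upper half is more spread out ⇒ right-skewed.

right-skewed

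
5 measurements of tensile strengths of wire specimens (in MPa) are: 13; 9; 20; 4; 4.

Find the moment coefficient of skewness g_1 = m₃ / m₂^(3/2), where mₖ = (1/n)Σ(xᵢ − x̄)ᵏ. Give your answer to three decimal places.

0.541

x̄ = (13 + 9 + 20 + 4 + 4) / 5 = 10.0000
deviations (xᵢ − x̄): 3.0000, -1.0000, 10.0000, -6.0000, -6.0000
Σ(xᵢ − x̄)² = 182.0000 ⇒ m₂ = 182.0000/5 = 36.40000
Σ(xᵢ − x̄)³ = 594.0000 ⇒ m₃ = 594.0000/5 = 118.80000
m₂^(3/2) = 36.40000^(1.5) = 219.60998
g_1 = m₃ / m₂^(3/2) = 118.80000 / 219.60998 ≈ 0.541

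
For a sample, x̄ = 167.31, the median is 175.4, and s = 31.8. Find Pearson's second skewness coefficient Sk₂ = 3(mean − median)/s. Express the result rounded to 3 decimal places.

-0.763

Sk₂ = 3(167.31 − 175.4) / 31.8 = 3 × -8.0900 / 31.8
    = -24.2700 / 31.8 ≈ -0.763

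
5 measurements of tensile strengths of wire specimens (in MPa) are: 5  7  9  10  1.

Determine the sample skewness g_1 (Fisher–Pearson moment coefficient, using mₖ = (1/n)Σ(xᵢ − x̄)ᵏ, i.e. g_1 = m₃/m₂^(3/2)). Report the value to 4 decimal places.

x̄ = (5 + 7 + 9 + 10 + 1) / 5 = 6.4000
deviations (xᵢ − x̄): -1.4000, 0.6000, 2.6000, 3.6000, -5.4000
Σ(xᵢ − x̄)² = 51.2000 ⇒ m₂ = 51.2000/5 = 10.24000
Σ(xᵢ − x̄)³ = -95.7600 ⇒ m₃ = -95.7600/5 = -19.15200
m₂^(3/2) = 10.24000^(1.5) = 32.76800
g_1 = m₃ / m₂^(3/2) = -19.15200 / 32.76800 ≈ -0.5845

-0.5845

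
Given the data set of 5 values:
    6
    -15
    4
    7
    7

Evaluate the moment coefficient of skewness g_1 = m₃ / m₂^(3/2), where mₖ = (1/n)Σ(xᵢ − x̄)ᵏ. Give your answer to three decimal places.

x̄ = (6 - 15 + 4 + 7 + 7) / 5 = 1.8000
deviations (xᵢ − x̄): 4.2000, -16.8000, 2.2000, 5.2000, 5.2000
Σ(xᵢ − x̄)² = 358.8000 ⇒ m₂ = 358.8000/5 = 71.76000
Σ(xᵢ − x̄)³ = -4375.6800 ⇒ m₃ = -4375.6800/5 = -875.13600
m₂^(3/2) = 71.76000^(1.5) = 607.88810
g_1 = m₃ / m₂^(3/2) = -875.13600 / 607.88810 ≈ -1.440

-1.440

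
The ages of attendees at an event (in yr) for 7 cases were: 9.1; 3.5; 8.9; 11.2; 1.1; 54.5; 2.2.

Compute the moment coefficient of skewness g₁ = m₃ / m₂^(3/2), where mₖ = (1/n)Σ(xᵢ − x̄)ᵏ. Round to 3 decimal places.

x̄ = (9.1 + 3.5 + 8.9 + 11.2 + 1.1 + 54.5 + 2.2) / 7 = 12.9286
deviations (xᵢ − x̄): -3.8286, -9.4286, -4.0286, -1.7286, -11.8286, 41.5714, -10.7286
Σ(xᵢ − x̄)² = 2105.9743 ⇒ m₂ = 2105.9743/7 = 300.85347
Σ(xᵢ − x̄)³ = 67988.3398 ⇒ m₃ = 67988.3398/7 = 9712.61997
m₂^(3/2) = 300.85347^(1.5) = 5218.34197
g₁ = m₃ / m₂^(3/2) = 9712.61997 / 5218.34197 ≈ 1.861

1.861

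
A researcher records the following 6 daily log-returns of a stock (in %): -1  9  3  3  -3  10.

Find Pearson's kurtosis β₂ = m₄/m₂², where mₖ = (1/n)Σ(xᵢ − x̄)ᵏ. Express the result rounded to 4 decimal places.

x̄ = 3.5000
Σ(xᵢ − x̄)² = 135.5000 ⇒ m₂ = 22.58333
Σ(xᵢ − x̄)⁴ = 4895.3750 ⇒ m₄ = 815.89583
m₂² = 510.00694
β₂ = m₄/m₂² = 815.89583 / 510.00694 ≈ 1.5998

1.5998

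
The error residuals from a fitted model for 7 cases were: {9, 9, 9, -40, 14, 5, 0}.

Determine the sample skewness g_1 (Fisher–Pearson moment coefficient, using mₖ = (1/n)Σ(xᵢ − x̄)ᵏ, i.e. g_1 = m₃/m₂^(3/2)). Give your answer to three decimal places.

-1.819

x̄ = (9 + 9 + 9 - 40 + 14 + 5 + 0) / 7 = 0.8571
deviations (xᵢ − x̄): 8.1429, 8.1429, 8.1429, -40.8571, 13.1429, 4.1429, -0.8571
Σ(xᵢ − x̄)² = 2058.8571 ⇒ m₂ = 2058.8571/7 = 294.12245
Σ(xᵢ − x̄)³ = -64242.6122 ⇒ m₃ = -64242.6122/7 = -9177.51603
m₂^(3/2) = 294.12245^(1.5) = 5044.19956
g_1 = m₃ / m₂^(3/2) = -9177.51603 / 5044.19956 ≈ -1.819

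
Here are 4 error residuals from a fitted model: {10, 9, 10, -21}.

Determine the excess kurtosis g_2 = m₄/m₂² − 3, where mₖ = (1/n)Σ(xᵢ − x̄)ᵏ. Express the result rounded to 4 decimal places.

x̄ = 2.0000
Σ(xᵢ − x̄)² = 706.0000 ⇒ m₂ = 176.50000
Σ(xᵢ − x̄)⁴ = 290434.0000 ⇒ m₄ = 72608.50000
m₂² = 31152.25000
g_2 = m₄/m₂² − 3 = 2.33076 − 3 ≈ -0.6692

-0.6692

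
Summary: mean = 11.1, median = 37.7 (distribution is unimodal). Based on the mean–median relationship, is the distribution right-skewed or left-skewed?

mean − median = 11.1 − 37.7 = -26.6
mean < median ⇒ the longer tail is on the left ⇒ left-skewed (negatively skewed).

left-skewed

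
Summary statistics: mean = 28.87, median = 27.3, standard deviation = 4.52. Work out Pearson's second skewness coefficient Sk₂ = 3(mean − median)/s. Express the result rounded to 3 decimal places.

1.042

Sk₂ = 3(28.87 − 27.3) / 4.52 = 3 × 1.5700 / 4.52
    = 4.7100 / 4.52 ≈ 1.042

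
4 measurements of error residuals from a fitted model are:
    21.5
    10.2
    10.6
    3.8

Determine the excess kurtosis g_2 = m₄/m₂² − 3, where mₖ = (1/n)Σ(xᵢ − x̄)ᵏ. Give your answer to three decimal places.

-0.942

x̄ = 11.5250
Σ(xᵢ − x̄)² = 161.7875 ⇒ m₂ = 40.44688
Σ(xᵢ − x̄)⁴ = 13465.3689 ⇒ m₄ = 3366.34223
m₂² = 1635.94970
g_2 = m₄/m₂² − 3 = 2.05773 − 3 ≈ -0.942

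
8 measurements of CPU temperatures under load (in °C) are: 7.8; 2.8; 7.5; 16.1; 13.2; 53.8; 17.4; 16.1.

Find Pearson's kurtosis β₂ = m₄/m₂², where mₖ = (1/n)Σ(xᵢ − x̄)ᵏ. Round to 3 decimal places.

x̄ = 16.8375
Σ(xᵢ − x̄)² = 1746.7787 ⇒ m₂ = 218.34734
Σ(xᵢ − x̄)⁴ = 1919852.5524 ⇒ m₄ = 239981.56906
m₂² = 47675.56252
β₂ = m₄/m₂² = 239981.56906 / 47675.56252 ≈ 5.034

5.034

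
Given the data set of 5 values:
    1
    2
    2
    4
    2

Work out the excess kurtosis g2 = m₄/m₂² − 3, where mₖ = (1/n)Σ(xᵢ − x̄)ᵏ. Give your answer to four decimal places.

x̄ = 2.2000
Σ(xᵢ − x̄)² = 4.8000 ⇒ m₂ = 0.96000
Σ(xᵢ − x̄)⁴ = 12.5760 ⇒ m₄ = 2.51520
m₂² = 0.92160
g2 = m₄/m₂² − 3 = 2.72917 − 3 ≈ -0.2708

-0.2708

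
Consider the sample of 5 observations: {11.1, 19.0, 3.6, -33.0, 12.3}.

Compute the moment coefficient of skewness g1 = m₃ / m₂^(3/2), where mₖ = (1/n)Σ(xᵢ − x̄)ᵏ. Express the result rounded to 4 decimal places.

-1.2459

x̄ = (11.1 + 19.0 + 3.6 - 33.0 + 12.3) / 5 = 2.6000
deviations (xᵢ − x̄): 8.5000, 16.4000, 1.0000, -35.6000, 9.7000
Σ(xᵢ − x̄)² = 1703.6600 ⇒ m₂ = 1703.6600/5 = 340.73200
Σ(xᵢ − x̄)³ = -39179.2740 ⇒ m₃ = -39179.2740/5 = -7835.85480
m₂^(3/2) = 340.73200^(1.5) = 6289.54724
g1 = m₃ / m₂^(3/2) = -7835.85480 / 6289.54724 ≈ -1.2459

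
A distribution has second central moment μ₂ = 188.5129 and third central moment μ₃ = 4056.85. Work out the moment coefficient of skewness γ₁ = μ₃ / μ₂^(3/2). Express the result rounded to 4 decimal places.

σ = √μ₂ = √188.5129 = 13.73000
σ³ = μ₂^(3/2) = 2588.28212
γ₁ = μ₃/σ³ = 4056.85 / 2588.28212 ≈ 1.5674

1.5674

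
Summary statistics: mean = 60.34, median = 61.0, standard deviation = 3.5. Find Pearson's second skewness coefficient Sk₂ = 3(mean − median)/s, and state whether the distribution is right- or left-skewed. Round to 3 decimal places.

-0.566, left-skewed

Sk₂ = 3(60.34 − 61.0) / 3.5 = 3 × -0.6600 / 3.5
    = -1.9800 / 3.5 ≈ -0.566
Sk₂ < 0 ⇒ mean < median ⇒ left-skewed (negative skew).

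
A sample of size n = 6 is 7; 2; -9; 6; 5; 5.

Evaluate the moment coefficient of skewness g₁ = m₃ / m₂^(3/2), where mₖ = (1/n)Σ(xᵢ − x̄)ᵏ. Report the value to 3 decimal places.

x̄ = (7 + 2 - 9 + 6 + 5 + 5) / 6 = 2.6667
deviations (xᵢ − x̄): 4.3333, -0.6667, -11.6667, 3.3333, 2.3333, 2.3333
Σ(xᵢ − x̄)² = 177.3333 ⇒ m₂ = 177.3333/6 = 29.55556
Σ(xᵢ − x̄)³ = -1444.4444 ⇒ m₃ = -1444.4444/6 = -240.74074
m₂^(3/2) = 29.55556^(1.5) = 160.67884
g₁ = m₃ / m₂^(3/2) = -240.74074 / 160.67884 ≈ -1.498

-1.498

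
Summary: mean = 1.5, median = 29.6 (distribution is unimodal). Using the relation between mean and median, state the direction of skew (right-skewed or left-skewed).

mean − median = 1.5 − 29.6 = -28.1
mean < median ⇒ the longer tail is on the left ⇒ left-skewed (negatively skewed).

left-skewed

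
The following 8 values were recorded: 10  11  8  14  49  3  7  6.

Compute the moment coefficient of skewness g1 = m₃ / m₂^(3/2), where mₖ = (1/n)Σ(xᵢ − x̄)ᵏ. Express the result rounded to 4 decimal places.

2.0401

x̄ = (10 + 11 + 8 + 14 + 49 + 3 + 7 + 6) / 8 = 13.5000
deviations (xᵢ − x̄): -3.5000, -2.5000, -5.5000, 0.5000, 35.5000, -10.5000, -6.5000, -7.5000
Σ(xᵢ − x̄)² = 1518.0000 ⇒ m₂ = 1518.0000/8 = 189.75000
Σ(xᵢ − x̄)³ = 42660.0000 ⇒ m₃ = 42660.0000/8 = 5332.50000
m₂^(3/2) = 189.75000^(1.5) = 2613.80195
g1 = m₃ / m₂^(3/2) = 5332.50000 / 2613.80195 ≈ 2.0401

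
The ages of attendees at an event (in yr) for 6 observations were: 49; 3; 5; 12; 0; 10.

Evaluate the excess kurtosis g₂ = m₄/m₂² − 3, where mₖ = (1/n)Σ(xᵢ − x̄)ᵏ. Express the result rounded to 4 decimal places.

0.7844

x̄ = 13.1667
Σ(xᵢ − x̄)² = 1638.8333 ⇒ m₂ = 273.13889
Σ(xᵢ − x̄)⁴ = 1694015.4861 ⇒ m₄ = 282335.91435
m₂² = 74604.85262
g₂ = m₄/m₂² − 3 = 3.78442 − 3 ≈ 0.7844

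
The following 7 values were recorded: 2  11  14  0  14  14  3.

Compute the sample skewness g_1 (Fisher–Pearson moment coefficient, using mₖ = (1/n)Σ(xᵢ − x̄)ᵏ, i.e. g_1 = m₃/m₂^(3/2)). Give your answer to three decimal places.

-0.272

x̄ = (2 + 11 + 14 + 0 + 14 + 14 + 3) / 7 = 8.2857
deviations (xᵢ − x̄): -6.2857, 2.7143, 5.7143, -8.2857, 5.7143, 5.7143, -5.2857
Σ(xᵢ − x̄)² = 241.4286 ⇒ m₂ = 241.4286/7 = 34.48980
Σ(xᵢ − x̄)³ = -385.1020 ⇒ m₃ = -385.1020/7 = -55.01458
m₂^(3/2) = 34.48980^(1.5) = 202.55172
g_1 = m₃ / m₂^(3/2) = -55.01458 / 202.55172 ≈ -0.272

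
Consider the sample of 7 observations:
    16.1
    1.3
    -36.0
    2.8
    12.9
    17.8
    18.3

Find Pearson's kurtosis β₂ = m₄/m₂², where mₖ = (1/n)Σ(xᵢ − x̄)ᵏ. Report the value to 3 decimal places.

4.014

x̄ = 4.7429
Σ(xᵢ − x̄)² = 2225.4171 ⇒ m₂ = 317.91673
Σ(xᵢ − x̄)⁴ = 2839601.6975 ⇒ m₄ = 405657.38536
m₂² = 101071.05020
β₂ = m₄/m₂² = 405657.38536 / 101071.05020 ≈ 4.014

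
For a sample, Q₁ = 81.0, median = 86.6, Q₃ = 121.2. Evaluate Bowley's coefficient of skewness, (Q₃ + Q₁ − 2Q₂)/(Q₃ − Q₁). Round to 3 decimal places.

numerator: Q₃ + Q₁ − 2Q₂ = 121.2 + 81.0 − 2×86.6 = 29.0000
denominator: Q₃ − Q₁ = 121.2 − 81.0 = 40.2000
Bowley skewness = 29.0000 / 40.2000 ≈ 0.721

0.721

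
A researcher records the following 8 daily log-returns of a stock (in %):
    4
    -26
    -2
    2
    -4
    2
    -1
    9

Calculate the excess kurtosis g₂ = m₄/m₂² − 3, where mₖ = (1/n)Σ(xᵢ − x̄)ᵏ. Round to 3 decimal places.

x̄ = -2.0000
Σ(xᵢ − x̄)² = 770.0000 ⇒ m₂ = 96.25000
Σ(xᵢ − x̄)⁴ = 348242.0000 ⇒ m₄ = 43530.25000
m₂² = 9264.06250
g₂ = m₄/m₂² − 3 = 4.69883 − 3 ≈ 1.699

1.699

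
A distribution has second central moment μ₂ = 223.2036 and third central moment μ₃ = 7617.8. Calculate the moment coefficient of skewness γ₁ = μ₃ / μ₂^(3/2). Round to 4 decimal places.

2.2844

σ = √μ₂ = √223.2036 = 14.94000
σ³ = μ₂^(3/2) = 3334.66178
γ₁ = μ₃/σ³ = 7617.8 / 3334.66178 ≈ 2.2844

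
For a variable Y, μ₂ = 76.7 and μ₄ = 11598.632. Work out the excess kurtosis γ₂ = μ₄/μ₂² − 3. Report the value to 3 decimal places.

μ₂² = 76.7² = 5882.89000
μ₄/μ₂² = 11598.632 / 5882.89000 = 1.97159
γ₂ = 1.97159 − 3 ≈ -1.028

-1.028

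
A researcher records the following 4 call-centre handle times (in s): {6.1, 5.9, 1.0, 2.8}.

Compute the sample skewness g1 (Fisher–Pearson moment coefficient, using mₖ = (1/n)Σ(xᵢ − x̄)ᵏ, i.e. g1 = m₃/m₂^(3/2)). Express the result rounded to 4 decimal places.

x̄ = (6.1 + 5.9 + 1.0 + 2.8) / 4 = 3.9500
deviations (xᵢ − x̄): 2.1500, 1.9500, -2.9500, -1.1500
Σ(xᵢ − x̄)² = 18.4500 ⇒ m₂ = 18.4500/4 = 4.61250
Σ(xᵢ − x̄)³ = -9.8400 ⇒ m₃ = -9.8400/4 = -2.46000
m₂^(3/2) = 4.61250^(1.5) = 9.90614
g1 = m₃ / m₂^(3/2) = -2.46000 / 9.90614 ≈ -0.2483

-0.2483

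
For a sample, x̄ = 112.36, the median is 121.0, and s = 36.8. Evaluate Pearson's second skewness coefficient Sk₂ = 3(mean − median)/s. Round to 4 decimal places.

Sk₂ = 3(112.36 − 121.0) / 36.8 = 3 × -8.6400 / 36.8
    = -25.9200 / 36.8 ≈ -0.7043

-0.7043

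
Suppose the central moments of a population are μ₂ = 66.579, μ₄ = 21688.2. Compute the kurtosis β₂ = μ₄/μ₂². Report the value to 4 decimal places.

4.8927

μ₂² = 66.579² = 4432.76324
μ₄/μ₂² = 21688.2 / 4432.76324 = 4.89270
β₂ ≈ 4.8927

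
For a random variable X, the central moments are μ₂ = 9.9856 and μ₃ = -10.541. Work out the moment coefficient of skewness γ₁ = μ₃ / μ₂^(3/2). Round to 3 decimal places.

σ = √μ₂ = √9.9856 = 3.16000
σ³ = μ₂^(3/2) = 31.55450
γ₁ = μ₃/σ³ = -10.541 / 31.55450 ≈ -0.334

-0.334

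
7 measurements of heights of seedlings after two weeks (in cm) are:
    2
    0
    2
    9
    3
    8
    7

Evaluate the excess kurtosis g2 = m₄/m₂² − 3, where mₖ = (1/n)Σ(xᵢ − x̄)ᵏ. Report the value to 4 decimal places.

-1.5810

x̄ = 4.4286
Σ(xᵢ − x̄)² = 73.7143 ⇒ m₂ = 10.53061
Σ(xᵢ − x̄)⁴ = 1101.5160 ⇒ m₄ = 157.35943
m₂² = 110.89379
g2 = m₄/m₂² − 3 = 1.41901 − 3 ≈ -1.5810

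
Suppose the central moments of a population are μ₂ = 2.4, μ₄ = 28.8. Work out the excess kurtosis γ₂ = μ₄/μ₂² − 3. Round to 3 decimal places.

μ₂² = 2.4² = 5.76000
μ₄/μ₂² = 28.8 / 5.76000 = 5.00000
γ₂ = 5.00000 − 3 ≈ 2.000

2.000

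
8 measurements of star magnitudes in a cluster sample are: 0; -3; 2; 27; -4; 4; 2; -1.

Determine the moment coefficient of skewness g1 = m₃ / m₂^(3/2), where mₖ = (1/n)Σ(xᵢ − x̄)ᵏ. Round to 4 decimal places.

1.9438

x̄ = (0 - 3 + 2 + 27 - 4 + 4 + 2 - 1) / 8 = 3.3750
deviations (xᵢ − x̄): -3.3750, -6.3750, -1.3750, 23.6250, -7.3750, 0.6250, -1.3750, -4.3750
Σ(xᵢ − x̄)² = 687.8750 ⇒ m₂ = 687.8750/8 = 85.98438
Σ(xᵢ − x̄)³ = 12398.7188 ⇒ m₃ = 12398.7188/8 = 1549.83984
m₂^(3/2) = 85.98438^(1.5) = 797.31385
g1 = m₃ / m₂^(3/2) = 1549.83984 / 797.31385 ≈ 1.9438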